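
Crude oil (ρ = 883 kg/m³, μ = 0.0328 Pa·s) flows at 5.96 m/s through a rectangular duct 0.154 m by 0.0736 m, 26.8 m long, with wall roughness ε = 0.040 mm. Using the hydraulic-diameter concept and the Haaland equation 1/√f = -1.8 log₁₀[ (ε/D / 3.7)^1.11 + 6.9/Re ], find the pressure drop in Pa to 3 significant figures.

ΔP ≈ 118000 Pa

Hydraulic diameter D_h = 4A/P = 4·(0.154·0.0736)/(2·(0.154+0.0736)) = 0.04534/0.4552 = 0.0996 m.
Re = ρVD_h/μ = 883·5.96·0.0996/0.0328 = 1.598e+04.
ε/D_h = 4e-05/0.0996 = 0.000402; Haaland gives 1/√f = -1.8 log₁₀[3.98e-05+0.000432] = 5.988, so f = 0.02789.
ΔP = f(L/D_h)(ρV²/2) = 0.02789·26.8/0.0996·1.568e+04 = 1.177e+05 Pa.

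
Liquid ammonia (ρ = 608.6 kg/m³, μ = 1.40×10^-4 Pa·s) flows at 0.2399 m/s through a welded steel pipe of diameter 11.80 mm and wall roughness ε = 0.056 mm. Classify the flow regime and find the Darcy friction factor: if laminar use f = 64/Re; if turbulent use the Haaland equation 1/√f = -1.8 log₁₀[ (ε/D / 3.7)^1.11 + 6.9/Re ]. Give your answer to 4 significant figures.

Re = ρVD/μ = 608.6·0.2399·0.0118/0.00014 = 1.231e+04.
Re > 4000 → turbulent. ε/D = 5.6e-05/0.0118 = 0.00475; Haaland: 1/√f = -1.8 log₁₀[0.000617 + 0.000561] = 5.272, so f = 0.03597.

f ≈ 0.03597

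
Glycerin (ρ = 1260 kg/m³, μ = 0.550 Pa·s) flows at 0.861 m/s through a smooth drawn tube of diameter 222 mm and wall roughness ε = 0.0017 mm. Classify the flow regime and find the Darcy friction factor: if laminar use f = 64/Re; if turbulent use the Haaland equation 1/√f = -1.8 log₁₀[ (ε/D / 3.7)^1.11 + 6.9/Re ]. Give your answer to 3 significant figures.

Re = ρVD/μ = 1260·0.861·0.222/0.55 = 437.9.
Re < 2300 → laminar, so f = 64/Re = 0.1462 (roughness is irrelevant in laminar flow).

f ≈ 0.146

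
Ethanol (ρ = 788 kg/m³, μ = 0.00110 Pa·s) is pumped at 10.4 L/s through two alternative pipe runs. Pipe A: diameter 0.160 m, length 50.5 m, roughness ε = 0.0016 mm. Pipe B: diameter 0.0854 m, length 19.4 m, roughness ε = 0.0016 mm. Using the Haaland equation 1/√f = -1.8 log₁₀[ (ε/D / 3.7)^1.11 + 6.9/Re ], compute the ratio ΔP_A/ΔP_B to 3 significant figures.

ΔP_A/ΔP_B ≈ 0.129

Pipe A: V = Q/A = 0.0104/0.02011 = 0.5173 m/s; Re = 5.929e+04; ε/D = 1e-05; Haaland → f = 0.01997; ΔP_A = f(L/D)(ρV²/2) = 664.3 Pa.
Pipe B: V = Q/A = 0.0104/0.005728 = 1.816 m/s; Re = 1.111e+05; ε/D = 1.87e-05; Haaland → f = 0.01752; ΔP_B = f(L/D)(ρV²/2) = 5168 Pa.
ΔP_A/ΔP_B = 664.3/5168 = 0.129.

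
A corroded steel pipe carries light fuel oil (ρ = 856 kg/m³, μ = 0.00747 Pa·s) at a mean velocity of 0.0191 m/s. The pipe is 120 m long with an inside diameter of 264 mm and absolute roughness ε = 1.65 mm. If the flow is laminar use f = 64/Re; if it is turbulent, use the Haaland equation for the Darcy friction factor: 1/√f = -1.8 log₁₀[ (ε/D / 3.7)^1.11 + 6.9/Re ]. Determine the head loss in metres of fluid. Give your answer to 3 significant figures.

h_f ≈ 9.36×10^-4 m

Reynolds number Re = ρVD/μ = 856 · 0.0191 · 0.264 / 0.00747 = 577.8.
Re < 2300 → laminar flow, so f = 64/Re = 64/577.8 = 0.1108 (the turbulent correlation is not needed).
Darcy-Weisbach: ΔP = f(L/D)(ρV²/2) = 0.1108·(120/0.264)·(856·0.0191²/2) = 0.1108·454.5·0.1561 = 7.861 Pa.
Head loss h_f = ΔP/(ρg) = 7.861/(856·9.81) = 9.36×10^-4 m.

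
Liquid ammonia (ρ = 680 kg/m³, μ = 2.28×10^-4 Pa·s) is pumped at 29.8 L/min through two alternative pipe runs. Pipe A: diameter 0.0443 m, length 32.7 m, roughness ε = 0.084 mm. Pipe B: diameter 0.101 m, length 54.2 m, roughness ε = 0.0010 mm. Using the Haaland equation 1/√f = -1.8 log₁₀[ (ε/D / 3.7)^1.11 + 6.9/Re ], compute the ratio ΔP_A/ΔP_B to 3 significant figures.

ΔP_A/ΔP_B ≈ 37.5

Pipe A: V = Q/A = 0.0004967/0.001541 = 0.3222 m/s; Re = 4.257e+04; ε/D = 0.0019; Haaland → f = 0.02647; ΔP_A = f(L/D)(ρV²/2) = 689.7 Pa.
Pipe B: V = Q/A = 0.0004967/0.008012 = 0.06199 m/s; Re = 1.867e+04; ε/D = 9.9e-06; Haaland → f = 0.02621; ΔP_B = f(L/D)(ρV²/2) = 18.38 Pa.
ΔP_A/ΔP_B = 689.7/18.38 = 37.5.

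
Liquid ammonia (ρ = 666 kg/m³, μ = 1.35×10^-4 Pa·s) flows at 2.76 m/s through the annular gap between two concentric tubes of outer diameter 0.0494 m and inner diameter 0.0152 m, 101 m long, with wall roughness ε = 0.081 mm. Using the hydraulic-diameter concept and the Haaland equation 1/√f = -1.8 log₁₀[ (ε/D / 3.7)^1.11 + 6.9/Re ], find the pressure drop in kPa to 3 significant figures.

Hydraulic diameter D_h = 4A/P = D_o - D_i = 0.0494 - 0.0152 = 0.0342 m.
Re = ρVD_h/μ = 666·2.76·0.0342/0.000135 = 4.657e+05.
ε/D_h = 8.1e-05/0.0342 = 0.00237; Haaland gives 1/√f = -1.8 log₁₀[0.000285+1.48e-05] = 6.341, so f = 0.02487.
ΔP = f(L/D_h)(ρV²/2) = 0.02487·101/0.0342·2537 = 1.863e+05 Pa.
ΔP = 186 kPa.

ΔP ≈ 186 kPa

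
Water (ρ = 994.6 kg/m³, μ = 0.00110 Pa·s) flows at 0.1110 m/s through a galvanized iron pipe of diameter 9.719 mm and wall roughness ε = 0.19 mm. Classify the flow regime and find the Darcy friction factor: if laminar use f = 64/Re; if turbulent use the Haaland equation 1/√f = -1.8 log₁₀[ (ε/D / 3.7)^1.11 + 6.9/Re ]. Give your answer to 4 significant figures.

Re = ρVD/μ = 994.6·0.111·0.009719/0.0011 = 975.4.
Re < 2300 → laminar, so f = 64/Re = 0.06561 (roughness is irrelevant in laminar flow).

f ≈ 0.06561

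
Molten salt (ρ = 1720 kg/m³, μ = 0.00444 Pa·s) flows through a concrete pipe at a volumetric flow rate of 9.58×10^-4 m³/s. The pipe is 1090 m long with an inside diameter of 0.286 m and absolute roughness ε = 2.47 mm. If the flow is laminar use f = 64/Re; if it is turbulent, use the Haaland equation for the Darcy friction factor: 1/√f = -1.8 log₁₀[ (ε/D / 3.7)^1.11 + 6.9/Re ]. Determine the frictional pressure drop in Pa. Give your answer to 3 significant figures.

Cross-sectional area A = πD²/4 = π(0.286)²/4 = 0.06424 m²; mean velocity V = Q/A = 0.000958/0.06424 = 0.01491 m/s.
Reynolds number Re = ρVD/μ = 1720 · 0.01491 · 0.286 / 0.00444 = 1652.
Re < 2300 → laminar flow, so f = 64/Re = 64/1652 = 0.03874 (the turbulent correlation is not needed).
Darcy-Weisbach: ΔP = f(L/D)(ρV²/2) = 0.03874·(1090/0.286)·(1720·0.01491²/2) = 0.03874·3811·0.1912 = 28.23 Pa.

ΔP ≈ 28.2 Pa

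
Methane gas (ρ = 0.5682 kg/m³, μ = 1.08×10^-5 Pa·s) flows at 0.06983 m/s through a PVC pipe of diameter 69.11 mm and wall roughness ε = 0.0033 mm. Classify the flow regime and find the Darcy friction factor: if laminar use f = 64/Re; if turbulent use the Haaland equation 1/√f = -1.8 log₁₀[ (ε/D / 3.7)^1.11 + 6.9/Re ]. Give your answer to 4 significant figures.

Re = ρVD/μ = 0.5682·0.06983·0.06911/1.08e-05 = 253.9.
Re < 2300 → laminar, so f = 64/Re = 0.2521 (roughness is irrelevant in laminar flow).

f ≈ 0.2521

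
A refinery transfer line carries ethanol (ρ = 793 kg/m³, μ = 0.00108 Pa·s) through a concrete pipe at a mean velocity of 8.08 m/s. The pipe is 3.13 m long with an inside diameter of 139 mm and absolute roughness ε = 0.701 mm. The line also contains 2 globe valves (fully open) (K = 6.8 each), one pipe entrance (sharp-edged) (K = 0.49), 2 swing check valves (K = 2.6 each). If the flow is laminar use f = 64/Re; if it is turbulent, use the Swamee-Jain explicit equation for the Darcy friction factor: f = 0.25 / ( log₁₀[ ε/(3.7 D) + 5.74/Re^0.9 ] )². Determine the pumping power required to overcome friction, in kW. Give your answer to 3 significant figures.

Reynolds number Re = ρVD/μ = 793 · 8.08 · 0.139 / 0.00108 = 8.247e+05.
Re > 4000 → turbulent. Relative roughness ε/D = 0.000701/0.139 = 0.00504. Swamee-Jain: f = 0.25/(log₁₀[0.00504/3.7 + 5.74/8.247e+05^0.9])² = 0.25/(log₁₀[0.00136 + 2.72e-05])² = 0.25/(-2.857)² = 0.03063.
Total minor-loss coefficient ΣK = 2·6.8 + 1·0.49 + 2·2.6 = 19.3.
ΔP = [f·L/D + ΣK]·(ρV²/2) = [0.03063·3.13/0.139 + 19.3]·(793·8.08²/2) = [0.6897 + 19.3]·2.589e+04 = 5.172e+05 Pa.
Q = V·A = 8.08·0.01517 = 0.1226 m³/s.
Pumping power P = QΔP = 0.1226·5.172e+05 = 63410 W = 63.4 kW.

P ≈ 63.4 kW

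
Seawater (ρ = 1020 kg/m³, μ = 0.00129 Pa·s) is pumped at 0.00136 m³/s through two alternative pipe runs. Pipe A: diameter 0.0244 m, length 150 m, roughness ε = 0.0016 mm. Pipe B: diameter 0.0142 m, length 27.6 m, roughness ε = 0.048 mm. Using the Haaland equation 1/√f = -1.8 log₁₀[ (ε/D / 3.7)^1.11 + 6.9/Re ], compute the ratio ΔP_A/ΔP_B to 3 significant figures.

ΔP_A/ΔP_B ≈ 0.262

Pipe A: V = Q/A = 0.00136/0.0004676 = 2.909 m/s; Re = 5.611e+04; ε/D = 6.56e-05; Haaland → f = 0.02038; ΔP_A = f(L/D)(ρV²/2) = 5.405e+05 Pa.
Pipe B: V = Q/A = 0.00136/0.0001584 = 8.588 m/s; Re = 9.642e+04; ε/D = 0.00338; Haaland → f = 0.02824; ΔP_B = f(L/D)(ρV²/2) = 2.065e+06 Pa.
ΔP_A/ΔP_B = 5.405e+05/2.065e+06 = 0.262.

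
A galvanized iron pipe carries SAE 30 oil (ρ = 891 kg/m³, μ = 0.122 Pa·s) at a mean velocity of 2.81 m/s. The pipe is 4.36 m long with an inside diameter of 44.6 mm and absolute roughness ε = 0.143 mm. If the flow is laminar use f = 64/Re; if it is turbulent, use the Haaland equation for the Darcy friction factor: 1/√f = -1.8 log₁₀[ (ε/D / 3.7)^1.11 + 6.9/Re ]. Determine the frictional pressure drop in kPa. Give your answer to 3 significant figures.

ΔP ≈ 24.0 kPa

Reynolds number Re = ρVD/μ = 891 · 2.81 · 0.0446 / 0.122 = 915.3.
Re < 2300 → laminar flow, so f = 64/Re = 64/915.3 = 0.06992 (the turbulent correlation is not needed).
Darcy-Weisbach: ΔP = f(L/D)(ρV²/2) = 0.06992·(4.36/0.0446)·(891·2.81²/2) = 0.06992·97.76·3518 = 2.405e+04 Pa.
ΔP = 2.405e+04 Pa = 24.0 kPa.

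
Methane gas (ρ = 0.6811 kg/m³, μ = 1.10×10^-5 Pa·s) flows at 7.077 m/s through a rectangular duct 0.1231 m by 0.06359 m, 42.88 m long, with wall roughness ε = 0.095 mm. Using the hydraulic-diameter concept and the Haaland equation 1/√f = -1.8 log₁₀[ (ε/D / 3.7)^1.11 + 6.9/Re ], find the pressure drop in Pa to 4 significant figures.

Hydraulic diameter D_h = 4A/P = 4·(0.1231·0.06359)/(2·(0.1231+0.06359)) = 0.03131/0.3734 = 0.08386 m.
Re = ρVD_h/μ = 0.6811·7.077·0.08386/1.1e-05 = 3.675e+04.
ε/D_h = 9.5e-05/0.08386 = 0.00113; Haaland gives 1/√f = -1.8 log₁₀[0.000126+0.000188] = 6.307, so f = 0.02514.
ΔP = f(L/D_h)(ρV²/2) = 0.02514·42.88/0.08386·17.06 = 219.3 Pa.

ΔP ≈ 219.3 Pa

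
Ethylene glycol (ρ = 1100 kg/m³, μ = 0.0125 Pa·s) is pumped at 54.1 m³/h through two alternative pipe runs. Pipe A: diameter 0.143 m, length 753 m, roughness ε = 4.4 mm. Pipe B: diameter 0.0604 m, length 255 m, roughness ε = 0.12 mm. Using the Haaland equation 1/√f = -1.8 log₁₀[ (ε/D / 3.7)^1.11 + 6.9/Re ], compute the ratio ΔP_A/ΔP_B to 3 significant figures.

ΔP_A/ΔP_B ≈ 0.0855

Pipe A: V = Q/A = 0.01503/0.01606 = 0.9357 m/s; Re = 1.177e+04; ε/D = 0.0308; Haaland → f = 0.06043; ΔP_A = f(L/D)(ρV²/2) = 1.532e+05 Pa.
Pipe B: V = Q/A = 0.01503/0.002865 = 5.245 m/s; Re = 2.788e+04; ε/D = 0.00199; Haaland → f = 0.02805; ΔP_B = f(L/D)(ρV²/2) = 1.792e+06 Pa.
ΔP_A/ΔP_B = 1.532e+05/1.792e+06 = 0.0855.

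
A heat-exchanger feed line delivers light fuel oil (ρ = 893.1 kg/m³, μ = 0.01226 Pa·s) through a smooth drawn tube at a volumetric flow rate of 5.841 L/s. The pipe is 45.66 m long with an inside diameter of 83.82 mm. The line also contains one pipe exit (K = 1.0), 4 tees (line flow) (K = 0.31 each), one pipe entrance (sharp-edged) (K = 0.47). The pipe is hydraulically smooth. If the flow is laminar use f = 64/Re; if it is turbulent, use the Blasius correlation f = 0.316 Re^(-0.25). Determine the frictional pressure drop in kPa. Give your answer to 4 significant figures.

ΔP ≈ 10.96 kPa

Q = 5.841 L/s = 5.841/1000 = 0.005841 m³/s.
Cross-sectional area A = πD²/4 = π(0.08382)²/4 = 0.005518 m²; mean velocity V = Q/A = 0.005841/0.005518 = 1.059 m/s.
Reynolds number Re = ρVD/μ = 893.1 · 1.059 · 0.08382 / 0.0123 = 6463.
Re > 4000 → turbulent. Smooth-pipe (Blasius): f = 0.316 Re^(-0.25) = 0.316/(6463)^0.25 = 0.03524.
Total minor-loss coefficient ΣK = 1·1 + 4·0.31 + 1·0.47 = 2.71.
ΔP = [f·L/D + ΣK]·(ρV²/2) = [0.03524·45.66/0.08382 + 2.71]·(893.1·1.059²/2) = [19.2 + 2.71]·500.4 = 1.096e+04 Pa.
ΔP = 1.096e+04 Pa = 10.96 kPa.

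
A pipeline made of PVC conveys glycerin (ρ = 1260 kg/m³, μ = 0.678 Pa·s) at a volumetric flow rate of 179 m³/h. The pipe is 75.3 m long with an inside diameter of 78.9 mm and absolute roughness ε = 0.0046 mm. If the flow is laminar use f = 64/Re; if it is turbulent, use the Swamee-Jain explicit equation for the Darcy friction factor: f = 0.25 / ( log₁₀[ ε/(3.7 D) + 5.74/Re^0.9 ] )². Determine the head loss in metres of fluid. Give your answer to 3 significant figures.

Q = 179 m³/h = 179/3600 = 0.04972 m³/s.
Cross-sectional area A = πD²/4 = π(0.0789)²/4 = 0.004889 m²; mean velocity V = Q/A = 0.04972/0.004889 = 10.17 m/s.
Reynolds number Re = ρVD/μ = 1260 · 10.17 · 0.0789 / 0.678 = 1491.
Re < 2300 → laminar flow, so f = 64/Re = 64/1491 = 0.04292 (the turbulent correlation is not needed).
Darcy-Weisbach: ΔP = f(L/D)(ρV²/2) = 0.04292·(75.3/0.0789)·(1260·10.17²/2) = 0.04292·954.4·6.516e+04 = 2.669e+06 Pa.
Head loss h_f = ΔP/(ρg) = 2.669e+06/(1260·9.81) = 216 m.

h_f ≈ 216 m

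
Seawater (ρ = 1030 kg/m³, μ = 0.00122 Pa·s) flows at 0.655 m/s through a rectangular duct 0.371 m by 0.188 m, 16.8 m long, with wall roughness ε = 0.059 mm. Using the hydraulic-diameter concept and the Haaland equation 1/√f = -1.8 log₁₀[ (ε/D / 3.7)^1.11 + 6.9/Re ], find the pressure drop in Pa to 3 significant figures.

Hydraulic diameter D_h = 4A/P = 4·(0.371·0.188)/(2·(0.371+0.188)) = 0.279/1.118 = 0.2495 m.
Re = ρVD_h/μ = 1030·0.655·0.2495/0.00122 = 1.38e+05.
ε/D_h = 5.9e-05/0.2495 = 0.000236; Haaland gives 1/√f = -1.8 log₁₀[2.21e-05+5e-05] = 7.456, so f = 0.01799.
ΔP = f(L/D_h)(ρV²/2) = 0.01799·16.8/0.2495·220.9 = 267.6 Pa.

ΔP ≈ 268 Pa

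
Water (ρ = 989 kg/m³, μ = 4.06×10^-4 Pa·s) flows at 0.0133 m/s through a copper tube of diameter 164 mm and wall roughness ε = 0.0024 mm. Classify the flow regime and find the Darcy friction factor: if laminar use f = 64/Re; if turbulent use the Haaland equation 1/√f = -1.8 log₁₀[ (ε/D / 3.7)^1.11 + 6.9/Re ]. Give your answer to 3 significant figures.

f ≈ 0.0371

Re = ρVD/μ = 989·0.0133·0.164/0.000406 = 5313.
Re > 4000 → turbulent. ε/D = 2.4e-06/0.164 = 1.46e-05; Haaland: 1/√f = -1.8 log₁₀[1.01e-06 + 0.0013] = 5.195, so f = 0.03705.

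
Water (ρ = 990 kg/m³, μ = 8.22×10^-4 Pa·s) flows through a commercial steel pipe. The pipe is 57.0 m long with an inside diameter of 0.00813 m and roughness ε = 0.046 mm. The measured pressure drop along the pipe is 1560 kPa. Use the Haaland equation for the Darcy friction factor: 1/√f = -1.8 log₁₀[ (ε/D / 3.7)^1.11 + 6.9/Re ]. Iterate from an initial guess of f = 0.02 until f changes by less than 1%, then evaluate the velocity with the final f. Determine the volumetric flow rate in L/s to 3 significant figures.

Rearranging Darcy-Weisbach: V = √(2·ΔP·D/(f·L·ρ)). With ε/D = 4.6e-05/0.00813 = 0.00566, iterate starting from f = 0.02:
  f = 0.02 → V = √(2·1.56e+06·0.00813/(0.02·57·990)) = 4.741 m/s; Re = ρVD/μ = 4.642e+04; f → 0.03325
  f = 0.03325 → V = 3.677 m/s; Re = 3.6e+04; f → 0.0337
  f = 0.0337 → V = 3.652 m/s; Re = 3.576e+04; f → 0.03371
Converged (Δf/f < 1%). With the final f = 0.03371: V = √(2·1.56e+06·0.00813/(0.03371·57·990)) = 3.652 m/s.
Q = V·A = 3.652·(π/4·0.00813²) = 0.0001896 m³/s = 0.190 L/s.

Q ≈ 0.190 L/s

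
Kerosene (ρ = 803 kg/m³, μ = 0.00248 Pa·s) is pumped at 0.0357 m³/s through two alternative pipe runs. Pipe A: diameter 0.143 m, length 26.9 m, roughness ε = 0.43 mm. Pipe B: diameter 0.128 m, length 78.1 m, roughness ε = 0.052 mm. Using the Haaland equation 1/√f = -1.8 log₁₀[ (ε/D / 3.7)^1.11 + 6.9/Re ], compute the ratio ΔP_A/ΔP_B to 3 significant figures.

ΔP_A/ΔP_B ≈ 0.281

Pipe A: V = Q/A = 0.0357/0.01606 = 2.223 m/s; Re = 1.029e+05; ε/D = 0.00301; Haaland → f = 0.02737; ΔP_A = f(L/D)(ρV²/2) = 1.021e+04 Pa.
Pipe B: V = Q/A = 0.0357/0.01287 = 2.774 m/s; Re = 1.15e+05; ε/D = 0.000406; Haaland → f = 0.0193; ΔP_B = f(L/D)(ρV²/2) = 3.64e+04 Pa.
ΔP_A/ΔP_B = 1.021e+04/3.64e+04 = 0.281.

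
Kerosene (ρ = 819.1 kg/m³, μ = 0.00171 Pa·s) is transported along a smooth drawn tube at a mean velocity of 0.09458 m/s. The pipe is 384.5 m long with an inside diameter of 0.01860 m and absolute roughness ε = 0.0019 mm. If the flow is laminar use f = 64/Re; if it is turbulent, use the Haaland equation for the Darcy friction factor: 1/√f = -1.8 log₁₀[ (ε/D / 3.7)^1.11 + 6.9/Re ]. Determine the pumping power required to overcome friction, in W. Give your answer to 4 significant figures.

P ≈ 0.1478 W

Reynolds number Re = ρVD/μ = 819.1 · 0.09458 · 0.0186 / 0.00171 = 842.7.
Re < 2300 → laminar flow, so f = 64/Re = 64/842.7 = 0.07595 (the turbulent correlation is not needed).
Darcy-Weisbach: ΔP = f(L/D)(ρV²/2) = 0.07595·(384.5/0.0186)·(819.1·0.09458²/2) = 0.07595·2.067e+04·3.664 = 5752 Pa.
Q = V·A = 0.09458·0.0002717 = 2.57e-05 m³/s.
Pumping power P = QΔP = 2.57e-05·5752 = 0.14782 W = 0.1478 W.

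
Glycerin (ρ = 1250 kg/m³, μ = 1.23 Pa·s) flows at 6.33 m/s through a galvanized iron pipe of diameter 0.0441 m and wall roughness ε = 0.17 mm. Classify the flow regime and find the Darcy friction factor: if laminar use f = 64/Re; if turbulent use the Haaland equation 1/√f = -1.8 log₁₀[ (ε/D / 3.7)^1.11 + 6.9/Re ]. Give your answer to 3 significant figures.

f ≈ 0.226

Re = ρVD/μ = 1250·6.33·0.0441/1.23 = 283.7.
Re < 2300 → laminar, so f = 64/Re = 0.2256 (roughness is irrelevant in laminar flow).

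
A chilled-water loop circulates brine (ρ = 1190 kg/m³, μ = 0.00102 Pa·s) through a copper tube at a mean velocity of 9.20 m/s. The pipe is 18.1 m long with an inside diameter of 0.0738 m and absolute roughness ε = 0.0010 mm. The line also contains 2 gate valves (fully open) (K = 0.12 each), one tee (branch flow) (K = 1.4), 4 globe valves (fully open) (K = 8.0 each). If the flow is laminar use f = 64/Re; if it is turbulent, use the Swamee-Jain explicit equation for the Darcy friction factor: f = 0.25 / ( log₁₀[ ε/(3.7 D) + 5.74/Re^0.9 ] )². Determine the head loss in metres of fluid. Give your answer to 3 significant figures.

Reynolds number Re = ρVD/μ = 1190 · 9.2 · 0.0738 / 0.00102 = 7.921e+05.
Re > 4000 → turbulent. Relative roughness ε/D = 1e-06/0.0738 = 1.36e-05. Swamee-Jain: f = 0.25/(log₁₀[1.36e-05/3.7 + 5.74/7.921e+05^0.9])² = 0.25/(log₁₀[3.66e-06 + 2.82e-05])² = 0.25/(-4.497)² = 0.01236.
Total minor-loss coefficient ΣK = 2·0.12 + 1·1.4 + 4·8 = 33.6.
ΔP = [f·L/D + ΣK]·(ρV²/2) = [0.01236·18.1/0.0738 + 33.6]·(1190·9.2²/2) = [3.032 + 33.6]·5.036e+04 = 1.847e+06 Pa.
Head loss h_f = ΔP/(ρg) = 1.847e+06/(1190·9.81) = 158 m.

h_f ≈ 158 m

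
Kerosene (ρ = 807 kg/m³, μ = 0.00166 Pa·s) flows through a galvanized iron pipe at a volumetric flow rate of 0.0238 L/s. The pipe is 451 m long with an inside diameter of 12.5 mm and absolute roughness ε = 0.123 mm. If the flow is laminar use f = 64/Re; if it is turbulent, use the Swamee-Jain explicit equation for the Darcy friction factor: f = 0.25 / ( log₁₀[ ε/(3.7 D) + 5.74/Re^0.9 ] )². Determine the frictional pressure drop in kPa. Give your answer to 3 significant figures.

ΔP ≈ 29.7 kPa

Q = 0.0238 L/s = 0.0238/1000 = 2.38e-05 m³/s.
Cross-sectional area A = πD²/4 = π(0.0125)²/4 = 0.0001227 m²; mean velocity V = Q/A = 2.38e-05/0.0001227 = 0.1939 m/s.
Reynolds number Re = ρVD/μ = 807 · 0.1939 · 0.0125 / 0.00166 = 1179.
Re < 2300 → laminar flow, so f = 64/Re = 64/1179 = 0.0543 (the turbulent correlation is not needed).
Darcy-Weisbach: ΔP = f(L/D)(ρV²/2) = 0.0543·(451/0.0125)·(807·0.1939²/2) = 0.0543·3.608e+04·15.18 = 2.974e+04 Pa.
ΔP = 2.974e+04 Pa = 29.7 kPa.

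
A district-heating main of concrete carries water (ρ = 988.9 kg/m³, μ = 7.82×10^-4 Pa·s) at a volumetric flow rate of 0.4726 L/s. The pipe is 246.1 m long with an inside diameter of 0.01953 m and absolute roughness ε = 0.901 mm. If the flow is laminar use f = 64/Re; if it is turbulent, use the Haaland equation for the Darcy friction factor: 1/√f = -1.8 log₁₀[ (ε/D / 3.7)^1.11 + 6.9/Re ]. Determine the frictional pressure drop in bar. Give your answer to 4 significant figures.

Q = 0.4726 L/s = 0.4726/1000 = 0.0004726 m³/s.
Cross-sectional area A = πD²/4 = π(0.01953)²/4 = 0.0002996 m²; mean velocity V = Q/A = 0.0004726/0.0002996 = 1.578 m/s.
Reynolds number Re = ρVD/μ = 988.9 · 1.578 · 0.01953 / 0.000782 = 3.896e+04.
Re > 4000 → turbulent. Relative roughness ε/D = 0.000901/0.01953 = 0.0461. Haaland: 1/√f = -1.8 log₁₀[(0.0461/3.7)^1.11 + 6.9/3.896e+04] = -1.8 log₁₀[0.0077 + 0.000177] = 3.787, so f = 0.06974.
Darcy-Weisbach: ΔP = f(L/D)(ρV²/2) = 0.06974·(246.1/0.01953)·(988.9·1.578²/2) = 0.06974·1.26e+04·1231 = 1.081e+06 Pa.
ΔP = 1.081e+06 Pa = 10.81 bar.

ΔP ≈ 10.81 bar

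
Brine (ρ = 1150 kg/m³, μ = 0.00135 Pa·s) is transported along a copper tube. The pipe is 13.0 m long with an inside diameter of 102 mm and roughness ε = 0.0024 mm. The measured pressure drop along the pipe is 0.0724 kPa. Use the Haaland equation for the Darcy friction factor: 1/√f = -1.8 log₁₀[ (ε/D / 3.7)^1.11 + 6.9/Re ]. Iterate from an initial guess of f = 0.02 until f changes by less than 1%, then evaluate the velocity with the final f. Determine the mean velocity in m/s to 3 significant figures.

V ≈ 0.191 m/s

Rearranging Darcy-Weisbach: V = √(2·ΔP·D/(f·L·ρ)). With ε/D = 2.4e-06/0.102 = 2.35e-05, iterate starting from f = 0.02:
  f = 0.02 → V = √(2·72.4·0.102/(0.02·13·1150)) = 0.2223 m/s; Re = ρVD/μ = 1.931e+04; f → 0.02601
  f = 0.02601 → V = 0.1949 m/s; Re = 1.693e+04; f → 0.02689
  f = 0.02689 → V = 0.1917 m/s; Re = 1.666e+04; f → 0.027
Converged (Δf/f < 1%). With the final f = 0.027: V = √(2·72.4·0.102/(0.027·13·1150)) = 0.1913 m/s.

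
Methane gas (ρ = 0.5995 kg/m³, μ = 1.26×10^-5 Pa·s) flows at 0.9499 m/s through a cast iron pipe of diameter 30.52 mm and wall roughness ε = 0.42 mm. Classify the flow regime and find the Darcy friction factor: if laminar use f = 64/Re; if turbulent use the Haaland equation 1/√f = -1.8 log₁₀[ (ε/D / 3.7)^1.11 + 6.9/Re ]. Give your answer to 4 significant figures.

Re = ρVD/μ = 0.5995·0.9499·0.03052/1.26e-05 = 1379.
Re < 2300 → laminar, so f = 64/Re = 0.0464 (roughness is irrelevant in laminar flow).

f ≈ 0.04640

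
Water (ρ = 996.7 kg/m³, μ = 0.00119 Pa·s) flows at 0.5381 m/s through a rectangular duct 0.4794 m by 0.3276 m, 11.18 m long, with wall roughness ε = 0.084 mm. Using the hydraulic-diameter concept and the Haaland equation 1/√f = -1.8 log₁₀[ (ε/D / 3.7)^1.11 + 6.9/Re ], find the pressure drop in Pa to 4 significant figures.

Hydraulic diameter D_h = 4A/P = 4·(0.4794·0.3276)/(2·(0.4794+0.3276)) = 0.6282/1.614 = 0.3892 m.
Re = ρVD_h/μ = 996.7·0.5381·0.3892/0.00119 = 1.754e+05.
ε/D_h = 8.4e-05/0.3892 = 0.000216; Haaland gives 1/√f = -1.8 log₁₀[2e-05+3.93e-05] = 7.609, so f = 0.01727.
ΔP = f(L/D_h)(ρV²/2) = 0.01727·11.18/0.3892·144.3 = 71.6 Pa.

ΔP ≈ 71.60 Pa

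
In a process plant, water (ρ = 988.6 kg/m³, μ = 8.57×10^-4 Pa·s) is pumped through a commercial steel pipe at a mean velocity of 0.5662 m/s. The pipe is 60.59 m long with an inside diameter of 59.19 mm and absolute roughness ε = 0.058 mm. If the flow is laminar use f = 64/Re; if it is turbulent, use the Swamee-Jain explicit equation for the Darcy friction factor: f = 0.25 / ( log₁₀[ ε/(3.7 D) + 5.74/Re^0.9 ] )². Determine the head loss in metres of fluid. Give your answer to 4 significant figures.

Reynolds number Re = ρVD/μ = 988.6 · 0.5662 · 0.05919 / 0.000857 = 3.866e+04.
Re > 4000 → turbulent. Relative roughness ε/D = 5.8e-05/0.05919 = 0.00098. Swamee-Jain: f = 0.25/(log₁₀[0.00098/3.7 + 5.74/3.866e+04^0.9])² = 0.25/(log₁₀[0.000265 + 0.000427])² = 0.25/(-3.16)² = 0.02504.
Darcy-Weisbach: ΔP = f(L/D)(ρV²/2) = 0.02504·(60.59/0.05919)·(988.6·0.5662²/2) = 0.02504·1024·158.5 = 4061 Pa.
Head loss h_f = ΔP/(ρg) = 4061/(988.6·9.81) = 0.4187 m.

h_f ≈ 0.4187 m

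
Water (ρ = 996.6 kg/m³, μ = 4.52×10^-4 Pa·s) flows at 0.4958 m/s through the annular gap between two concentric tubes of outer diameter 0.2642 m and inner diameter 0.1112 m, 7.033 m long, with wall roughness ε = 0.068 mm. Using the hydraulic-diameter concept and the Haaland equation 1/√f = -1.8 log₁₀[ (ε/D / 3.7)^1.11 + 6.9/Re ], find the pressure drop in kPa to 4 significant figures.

Hydraulic diameter D_h = 4A/P = D_o - D_i = 0.2642 - 0.1112 = 0.153 m.
Re = ρVD_h/μ = 996.6·0.4958·0.153/0.000452 = 1.673e+05.
ε/D_h = 6.8e-05/0.153 = 0.000444; Haaland gives 1/√f = -1.8 log₁₀[4.45e-05+4.13e-05] = 7.32, so f = 0.01866.
ΔP = f(L/D_h)(ρV²/2) = 0.01866·7.033/0.153·122.5 = 105.1 Pa.
ΔP = 0.1051 kPa.

ΔP ≈ 0.1051 kPa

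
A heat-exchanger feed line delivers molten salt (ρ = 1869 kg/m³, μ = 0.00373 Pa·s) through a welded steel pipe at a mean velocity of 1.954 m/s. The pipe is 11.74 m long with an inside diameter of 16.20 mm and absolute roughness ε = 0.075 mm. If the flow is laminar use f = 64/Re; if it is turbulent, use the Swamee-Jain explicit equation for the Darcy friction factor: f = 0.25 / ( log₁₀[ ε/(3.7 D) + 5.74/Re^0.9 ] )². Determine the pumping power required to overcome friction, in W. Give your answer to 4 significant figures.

P ≈ 36.88 W

Reynolds number Re = ρVD/μ = 1869 · 1.954 · 0.0162 / 0.00373 = 1.586e+04.
Re > 4000 → turbulent. Relative roughness ε/D = 7.5e-05/0.0162 = 0.00463. Swamee-Jain: f = 0.25/(log₁₀[0.00463/3.7 + 5.74/1.586e+04^0.9])² = 0.25/(log₁₀[0.00125 + 0.000952])² = 0.25/(-2.657)² = 0.03541.
Darcy-Weisbach: ΔP = f(L/D)(ρV²/2) = 0.03541·(11.74/0.0162)·(1869·1.954²/2) = 0.03541·724.7·3568 = 9.157e+04 Pa.
Q = V·A = 1.954·0.0002061 = 0.0004028 m³/s.
Pumping power P = QΔP = 0.0004028·9.157e+04 = 36.881 W = 36.88 W.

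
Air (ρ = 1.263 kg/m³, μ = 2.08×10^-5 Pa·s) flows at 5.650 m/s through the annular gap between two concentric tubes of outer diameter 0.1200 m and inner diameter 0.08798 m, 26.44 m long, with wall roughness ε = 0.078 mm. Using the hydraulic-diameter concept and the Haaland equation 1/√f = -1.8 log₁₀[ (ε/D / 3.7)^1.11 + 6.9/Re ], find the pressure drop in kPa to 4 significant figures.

ΔP ≈ 0.5577 kPa

Hydraulic diameter D_h = 4A/P = D_o - D_i = 0.12 - 0.08798 = 0.03202 m.
Re = ρVD_h/μ = 1.263·5.65·0.03202/2.08e-05 = 1.099e+04.
ε/D_h = 7.8e-05/0.03202 = 0.00244; Haaland gives 1/√f = -1.8 log₁₀[0.000294+0.000628] = 5.463, so f = 0.0335.
ΔP = f(L/D_h)(ρV²/2) = 0.0335·26.44/0.03202·20.16 = 557.7 Pa.
ΔP = 0.5577 kPa.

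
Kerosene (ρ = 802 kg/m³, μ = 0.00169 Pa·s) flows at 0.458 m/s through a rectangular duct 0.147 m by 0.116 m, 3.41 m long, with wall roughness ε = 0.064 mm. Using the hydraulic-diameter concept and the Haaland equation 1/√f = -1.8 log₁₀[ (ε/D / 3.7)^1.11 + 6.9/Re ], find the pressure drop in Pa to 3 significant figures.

ΔP ≈ 54.8 Pa

Hydraulic diameter D_h = 4A/P = 4·(0.147·0.116)/(2·(0.147+0.116)) = 0.06821/0.526 = 0.1297 m.
Re = ρVD_h/μ = 802·0.458·0.1297/0.00169 = 2.818e+04.
ε/D_h = 6.4e-05/0.1297 = 0.000494; Haaland gives 1/√f = -1.8 log₁₀[5e-05+0.000245] = 6.355, so f = 0.02476.
ΔP = f(L/D_h)(ρV²/2) = 0.02476·3.41/0.1297·84.12 = 54.77 Pa.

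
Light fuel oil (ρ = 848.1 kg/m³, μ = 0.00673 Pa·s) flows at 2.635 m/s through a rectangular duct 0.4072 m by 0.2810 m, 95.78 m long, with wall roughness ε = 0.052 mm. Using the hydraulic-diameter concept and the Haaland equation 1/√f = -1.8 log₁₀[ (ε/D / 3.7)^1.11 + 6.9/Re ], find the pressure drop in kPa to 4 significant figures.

ΔP ≈ 15.45 kPa

Hydraulic diameter D_h = 4A/P = 4·(0.4072·0.281)/(2·(0.4072+0.281)) = 0.4577/1.376 = 0.3325 m.
Re = ρVD_h/μ = 848.1·2.635·0.3325/0.00673 = 1.104e+05.
ε/D_h = 5.2e-05/0.3325 = 0.000156; Haaland gives 1/√f = -1.8 log₁₀[1.4e-05+6.25e-05] = 7.41, so f = 0.01821.
ΔP = f(L/D_h)(ρV²/2) = 0.01821·95.78/0.3325·2944 = 1.545e+04 Pa.
ΔP = 15.45 kPa.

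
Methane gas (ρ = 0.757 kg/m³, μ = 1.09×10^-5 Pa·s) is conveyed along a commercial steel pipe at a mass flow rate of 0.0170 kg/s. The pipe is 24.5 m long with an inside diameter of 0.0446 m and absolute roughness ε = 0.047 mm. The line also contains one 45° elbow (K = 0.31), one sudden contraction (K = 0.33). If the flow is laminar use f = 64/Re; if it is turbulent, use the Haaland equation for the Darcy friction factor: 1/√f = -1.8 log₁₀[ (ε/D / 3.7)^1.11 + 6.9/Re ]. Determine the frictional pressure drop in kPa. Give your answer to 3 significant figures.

ΔP ≈ 1.09 kPa

A = πD²/4 = π(0.0446)²/4 = 0.001562 m²; mean velocity V = ṁ/(ρA) = 0.017/(0.757 · 0.001562) = 14.37 m/s.
Reynolds number Re = ρVD/μ = 0.757 · 14.37 · 0.0446 / 1.09e-05 = 4.452e+04.
Re > 4000 → turbulent. Relative roughness ε/D = 4.7e-05/0.0446 = 0.00105. Haaland: 1/√f = -1.8 log₁₀[(0.00105/3.7)^1.11 + 6.9/4.452e+04] = -1.8 log₁₀[0.000116 + 0.000155] = 6.421, so f = 0.02426.
Total minor-loss coefficient ΣK = 1·0.31 + 1·0.33 = 0.64.
ΔP = [f·L/D + ΣK]·(ρV²/2) = [0.02426·24.5/0.0446 + 0.64]·(0.757·14.37²/2) = [13.33 + 0.64]·78.21 = 1092 Pa.
ΔP = 1092 Pa = 1.09 kPa.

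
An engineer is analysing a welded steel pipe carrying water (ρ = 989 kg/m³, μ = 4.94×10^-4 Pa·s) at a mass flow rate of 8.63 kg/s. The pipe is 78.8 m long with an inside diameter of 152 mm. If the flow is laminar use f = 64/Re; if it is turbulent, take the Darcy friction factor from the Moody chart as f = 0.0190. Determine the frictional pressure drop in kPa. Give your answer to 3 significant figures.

ΔP ≈ 1.13 kPa

A = πD²/4 = π(0.152)²/4 = 0.01815 m²; mean velocity V = ṁ/(ρA) = 8.63/(989 · 0.01815) = 0.4809 m/s.
Reynolds number Re = ρVD/μ = 989 · 0.4809 · 0.152 / 0.000494 = 1.463e+05.
Re > 4000 → turbulent; use the Moody-chart value f = 0.0190.
Darcy-Weisbach: ΔP = f(L/D)(ρV²/2) = 0.019·(78.8/0.152)·(989·0.4809²/2) = 0.019·518.4·114.4 = 1126 Pa.
ΔP = 1126 Pa = 1.13 kPa.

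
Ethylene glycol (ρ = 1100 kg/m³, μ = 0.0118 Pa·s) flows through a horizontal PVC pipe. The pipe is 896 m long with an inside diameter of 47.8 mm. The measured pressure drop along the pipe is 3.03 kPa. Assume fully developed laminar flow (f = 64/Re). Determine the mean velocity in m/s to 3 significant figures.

V ≈ 0.0205 m/s

For laminar flow, f = 64/Re with Re = ρVD/μ, so Darcy-Weisbach reduces to ΔP = 32μLV/D². Solving for V: V = ΔP·D²/(32μL) = 3030·(0.0478)²/(32·0.0118·896) = 0.02046 m/s.
Check: Re = ρVD/μ = 1100·0.02046·0.0478/0.0118 = 91.18 < 2300, so the laminar assumption holds.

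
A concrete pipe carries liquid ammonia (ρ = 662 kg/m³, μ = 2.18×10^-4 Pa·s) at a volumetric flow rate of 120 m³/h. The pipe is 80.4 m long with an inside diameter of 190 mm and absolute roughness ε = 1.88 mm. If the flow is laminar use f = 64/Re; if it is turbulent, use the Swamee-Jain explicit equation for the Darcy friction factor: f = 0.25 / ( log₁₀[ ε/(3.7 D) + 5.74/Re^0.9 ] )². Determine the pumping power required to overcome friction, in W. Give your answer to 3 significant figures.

Q = 120 m³/h = 120/3600 = 0.03333 m³/s.
Cross-sectional area A = πD²/4 = π(0.19)²/4 = 0.02835 m²; mean velocity V = Q/A = 0.03333/0.02835 = 1.176 m/s.
Reynolds number Re = ρVD/μ = 662 · 1.176 · 0.19 / 0.000218 = 6.783e+05.
Re > 4000 → turbulent. Relative roughness ε/D = 0.00188/0.19 = 0.00989. Swamee-Jain: f = 0.25/(log₁₀[0.00989/3.7 + 5.74/6.783e+05^0.9])² = 0.25/(log₁₀[0.00267 + 3.24e-05])² = 0.25/(-2.568)² = 0.03792.
Darcy-Weisbach: ΔP = f(L/D)(ρV²/2) = 0.03792·(80.4/0.19)·(662·1.176²/2) = 0.03792·423.2·457.5 = 7342 Pa.
Pumping power P = QΔP = 0.03333·7342 = 244.7 W = 245 W.

P ≈ 245 W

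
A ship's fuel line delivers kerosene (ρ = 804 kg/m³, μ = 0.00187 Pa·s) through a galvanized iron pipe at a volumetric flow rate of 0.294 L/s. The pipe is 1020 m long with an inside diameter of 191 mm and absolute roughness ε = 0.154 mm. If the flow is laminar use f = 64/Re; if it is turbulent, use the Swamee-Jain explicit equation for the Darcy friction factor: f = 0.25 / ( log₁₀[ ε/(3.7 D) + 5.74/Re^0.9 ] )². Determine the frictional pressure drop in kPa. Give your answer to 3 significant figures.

ΔP ≈ 0.0172 kPa

Q = 0.294 L/s = 0.294/1000 = 0.000294 m³/s.
Cross-sectional area A = πD²/4 = π(0.191)²/4 = 0.02865 m²; mean velocity V = Q/A = 0.000294/0.02865 = 0.01026 m/s.
Reynolds number Re = ρVD/μ = 804 · 0.01026 · 0.191 / 0.00187 = 842.6.
Re < 2300 → laminar flow, so f = 64/Re = 64/842.6 = 0.07595 (the turbulent correlation is not needed).
Darcy-Weisbach: ΔP = f(L/D)(ρV²/2) = 0.07595·(1020/0.191)·(804·0.01026²/2) = 0.07595·5340·0.04233 = 17.17 Pa.
ΔP = 17.17 Pa = 0.0172 kPa.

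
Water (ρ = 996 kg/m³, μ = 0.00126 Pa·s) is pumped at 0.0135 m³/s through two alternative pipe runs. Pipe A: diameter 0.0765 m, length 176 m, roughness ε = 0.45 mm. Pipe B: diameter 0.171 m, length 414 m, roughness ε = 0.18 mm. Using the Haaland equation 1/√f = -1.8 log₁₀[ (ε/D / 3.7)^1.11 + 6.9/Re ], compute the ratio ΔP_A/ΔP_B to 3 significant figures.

ΔP_A/ΔP_B ≈ 34.0

Pipe A: V = Q/A = 0.0135/0.004596 = 2.937 m/s; Re = 1.776e+05; ε/D = 0.00588; Haaland → f = 0.03242; ΔP_A = f(L/D)(ρV²/2) = 3.204e+05 Pa.
Pipe B: V = Q/A = 0.0135/0.02297 = 0.5878 m/s; Re = 7.946e+04; ε/D = 0.00105; Haaland → f = 0.02263; ΔP_B = f(L/D)(ρV²/2) = 9428 Pa.
ΔP_A/ΔP_B = 3.204e+05/9428 = 34.0.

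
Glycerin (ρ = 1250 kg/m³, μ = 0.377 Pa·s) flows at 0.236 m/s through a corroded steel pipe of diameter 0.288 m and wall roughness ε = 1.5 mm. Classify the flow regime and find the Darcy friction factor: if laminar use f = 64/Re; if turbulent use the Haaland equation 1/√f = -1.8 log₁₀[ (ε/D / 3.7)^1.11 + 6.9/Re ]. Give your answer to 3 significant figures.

f ≈ 0.284

Re = ρVD/μ = 1250·0.236·0.288/0.377 = 225.4.
Re < 2300 → laminar, so f = 64/Re = 0.284 (roughness is irrelevant in laminar flow).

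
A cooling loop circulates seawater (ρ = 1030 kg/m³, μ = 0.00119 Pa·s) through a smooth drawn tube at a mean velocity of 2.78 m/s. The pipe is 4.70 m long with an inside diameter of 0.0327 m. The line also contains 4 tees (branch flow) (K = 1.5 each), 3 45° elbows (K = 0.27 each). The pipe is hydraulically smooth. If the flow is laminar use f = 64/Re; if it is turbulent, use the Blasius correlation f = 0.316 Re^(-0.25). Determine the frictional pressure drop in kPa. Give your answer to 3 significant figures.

ΔP ≈ 37.9 kPa

Reynolds number Re = ρVD/μ = 1030 · 2.78 · 0.0327 / 0.00119 = 7.868e+04.
Re > 4000 → turbulent. Smooth-pipe (Blasius): f = 0.316 Re^(-0.25) = 0.316/(7.868e+04)^0.25 = 0.01887.
Total minor-loss coefficient ΣK = 4·1.5 + 3·0.27 = 6.81.
ΔP = [f·L/D + ΣK]·(ρV²/2) = [0.01887·4.7/0.0327 + 6.81]·(1030·2.78²/2) = [2.712 + 6.81]·3980 = 3.79e+04 Pa.
ΔP = 3.79e+04 Pa = 37.9 kPa.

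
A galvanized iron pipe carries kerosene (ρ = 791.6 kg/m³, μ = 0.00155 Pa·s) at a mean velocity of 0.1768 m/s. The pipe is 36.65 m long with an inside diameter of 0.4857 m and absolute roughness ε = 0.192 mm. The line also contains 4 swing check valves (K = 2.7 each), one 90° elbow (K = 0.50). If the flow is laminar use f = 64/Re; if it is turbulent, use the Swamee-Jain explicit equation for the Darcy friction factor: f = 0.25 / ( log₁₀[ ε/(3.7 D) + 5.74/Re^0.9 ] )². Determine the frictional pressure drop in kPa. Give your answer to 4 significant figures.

Reynolds number Re = ρVD/μ = 791.6 · 0.1768 · 0.4857 / 0.00155 = 4.386e+04.
Re > 4000 → turbulent. Relative roughness ε/D = 0.000192/0.4857 = 0.000395. Swamee-Jain: f = 0.25/(log₁₀[0.000395/3.7 + 5.74/4.386e+04^0.9])² = 0.25/(log₁₀[0.000107 + 0.000381])² = 0.25/(-3.312)² = 0.0228.
Total minor-loss coefficient ΣK = 4·2.7 + 1·0.5 = 11.3.
ΔP = [f·L/D + ΣK]·(ρV²/2) = [0.0228·36.65/0.4857 + 11.3]·(791.6·0.1768²/2) = [1.72 + 11.3]·12.37 = 161.1 Pa.
ΔP = 161.1 Pa = 0.1611 kPa.

ΔP ≈ 0.1611 kPa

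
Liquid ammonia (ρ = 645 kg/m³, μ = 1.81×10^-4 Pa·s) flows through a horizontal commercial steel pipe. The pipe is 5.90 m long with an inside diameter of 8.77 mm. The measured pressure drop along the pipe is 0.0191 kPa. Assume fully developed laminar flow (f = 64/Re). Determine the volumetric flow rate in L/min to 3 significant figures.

Q ≈ 0.156 L/min

For laminar flow, f = 64/Re with Re = ρVD/μ, so Darcy-Weisbach reduces to ΔP = 32μLV/D². Solving for V: V = ΔP·D²/(32μL) = 19.1·(0.00877)²/(32·0.000181·5.9) = 0.04299 m/s.
Check: Re = ρVD/μ = 645·0.04299·0.00877/0.000181 = 1343 < 2300, so the laminar assumption holds.
Q = V·A = 0.04299·(π/4·0.00877²) = 2.597e-06 m³/s = 0.156 L/min.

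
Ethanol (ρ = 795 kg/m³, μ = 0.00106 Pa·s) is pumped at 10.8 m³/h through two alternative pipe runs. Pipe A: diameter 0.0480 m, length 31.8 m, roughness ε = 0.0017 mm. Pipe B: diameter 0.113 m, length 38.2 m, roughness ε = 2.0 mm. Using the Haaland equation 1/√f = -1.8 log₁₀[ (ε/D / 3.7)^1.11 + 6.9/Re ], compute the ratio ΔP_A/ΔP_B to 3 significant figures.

Pipe A: V = Q/A = 0.003/0.00181 = 1.658 m/s; Re = 5.968e+04; ε/D = 3.54e-05; Haaland → f = 0.02001; ΔP_A = f(L/D)(ρV²/2) = 1.449e+04 Pa.
Pipe B: V = Q/A = 0.003/0.01003 = 0.2991 m/s; Re = 2.535e+04; ε/D = 0.0177; Haaland → f = 0.0481; ΔP_B = f(L/D)(ρV²/2) = 578.4 Pa.
ΔP_A/ΔP_B = 1.449e+04/578.4 = 25.0.

ΔP_A/ΔP_B ≈ 25.0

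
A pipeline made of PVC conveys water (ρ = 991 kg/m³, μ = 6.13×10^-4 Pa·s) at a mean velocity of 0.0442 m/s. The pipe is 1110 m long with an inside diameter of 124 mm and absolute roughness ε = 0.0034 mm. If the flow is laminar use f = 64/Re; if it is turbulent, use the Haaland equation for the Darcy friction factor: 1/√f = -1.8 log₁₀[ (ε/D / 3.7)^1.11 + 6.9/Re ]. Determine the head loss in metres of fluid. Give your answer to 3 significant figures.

h_f ≈ 0.0285 m

Reynolds number Re = ρVD/μ = 991 · 0.0442 · 0.124 / 0.000613 = 8860.
Re > 4000 → turbulent. Relative roughness ε/D = 3.4e-06/0.124 = 2.74e-05. Haaland: 1/√f = -1.8 log₁₀[(2.74e-05/3.7)^1.11 + 6.9/8860] = -1.8 log₁₀[2.02e-06 + 0.000779] = 5.593, so f = 0.03196.
Darcy-Weisbach: ΔP = f(L/D)(ρV²/2) = 0.03196·(1110/0.124)·(991·0.0442²/2) = 0.03196·8952·0.968 = 277 Pa.
Head loss h_f = ΔP/(ρg) = 277/(991·9.81) = 0.0285 m.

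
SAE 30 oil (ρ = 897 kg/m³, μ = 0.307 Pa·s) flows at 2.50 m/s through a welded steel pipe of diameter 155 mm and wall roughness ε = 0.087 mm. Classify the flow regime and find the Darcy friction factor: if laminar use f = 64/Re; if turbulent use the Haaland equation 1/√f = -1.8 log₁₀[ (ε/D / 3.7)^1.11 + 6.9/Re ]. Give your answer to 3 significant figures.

Re = ρVD/μ = 897·2.5·0.155/0.307 = 1132.
Re < 2300 → laminar, so f = 64/Re = 0.05653 (roughness is irrelevant in laminar flow).

f ≈ 0.0565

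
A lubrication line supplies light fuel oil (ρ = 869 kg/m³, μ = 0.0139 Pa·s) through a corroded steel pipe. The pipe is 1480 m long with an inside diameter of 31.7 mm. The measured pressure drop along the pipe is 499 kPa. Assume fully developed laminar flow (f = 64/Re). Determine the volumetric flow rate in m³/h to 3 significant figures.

For laminar flow, f = 64/Re with Re = ρVD/μ, so Darcy-Weisbach reduces to ΔP = 32μLV/D². Solving for V: V = ΔP·D²/(32μL) = 4.99e+05·(0.0317)²/(32·0.0139·1480) = 0.7617 m/s.
Check: Re = ρVD/μ = 869·0.7617·0.0317/0.0139 = 1510 < 2300, so the laminar assumption holds.
Q = V·A = 0.7617·(π/4·0.0317²) = 0.0006012 m³/s = 2.16 m³/h.

Q ≈ 2.16 m³/h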